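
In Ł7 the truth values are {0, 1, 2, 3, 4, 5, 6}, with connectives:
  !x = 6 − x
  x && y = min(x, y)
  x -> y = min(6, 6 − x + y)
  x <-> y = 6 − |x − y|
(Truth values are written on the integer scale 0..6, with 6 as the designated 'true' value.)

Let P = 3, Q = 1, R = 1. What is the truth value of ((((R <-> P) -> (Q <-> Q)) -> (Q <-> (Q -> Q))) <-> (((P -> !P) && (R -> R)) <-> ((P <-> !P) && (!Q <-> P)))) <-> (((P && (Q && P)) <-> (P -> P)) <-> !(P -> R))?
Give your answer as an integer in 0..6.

4

R <-> P = 1 <-> 3 = 4
Q <-> Q = 1 <-> 1 = 6
(R <-> P) -> (Q <-> Q) = 4 -> 6 = 6
Q -> Q = 1 -> 1 = 6
Q <-> (Q -> Q) = 1 <-> 6 = 1
((R <-> P) -> (Q <-> Q)) -> (Q <-> (Q -> Q)) = 6 -> 1 = 1
!P = !3 = 3
P -> !P = 3 -> 3 = 6
R -> R = 1 -> 1 = 6
(P -> !P) && (R -> R) = 6 && 6 = 6
!P = !3 = 3
P <-> !P = 3 <-> 3 = 6
!Q = !1 = 5
!Q <-> P = 5 <-> 3 = 4
(P <-> !P) && (!Q <-> P) = 6 && 4 = 4
((P -> !P) && (R -> R)) <-> ((P <-> !P) && (!Q <-> P)) = 6 <-> 4 = 4
(((R <-> P) -> (Q <-> Q)) -> (Q <-> (Q -> Q))) <-> (((P -> !P) && (R -> R)) <-> ((P <-> !P) && (!Q <-> P))) = 1 <-> 4 = 3
Q && P = 1 && 3 = 1
P && (Q && P) = 3 && 1 = 1
P -> P = 3 -> 3 = 6
(P && (Q && P)) <-> (P -> P) = 1 <-> 6 = 1
P -> R = 3 -> 1 = 4
!(P -> R) = !4 = 2
((P && (Q && P)) <-> (P -> P)) <-> !(P -> R) = 1 <-> 2 = 5
((((R <-> P) -> (Q <-> Q)) -> (Q <-> (Q -> Q))) <-> (((P -> !P) && (R -> R)) <-> ((P <-> !P) && (!Q <-> P)))) <-> (((P && (Q && P)) <-> (P -> P)) <-> !(P -> R)) = 3 <-> 5 = 4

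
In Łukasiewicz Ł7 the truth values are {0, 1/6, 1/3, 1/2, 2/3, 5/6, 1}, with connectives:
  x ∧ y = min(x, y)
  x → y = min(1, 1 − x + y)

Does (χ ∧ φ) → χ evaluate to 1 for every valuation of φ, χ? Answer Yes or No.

At φ = 1/6, χ = 1/2, for instance:
χ ∧ φ = 1/2 ∧ 1/6 = 1/6
(χ ∧ φ) → χ = 1/6 → 1/2 = 1
and checking the remaining 48 assignments likewise gives ≥ 1 in every case.

Yes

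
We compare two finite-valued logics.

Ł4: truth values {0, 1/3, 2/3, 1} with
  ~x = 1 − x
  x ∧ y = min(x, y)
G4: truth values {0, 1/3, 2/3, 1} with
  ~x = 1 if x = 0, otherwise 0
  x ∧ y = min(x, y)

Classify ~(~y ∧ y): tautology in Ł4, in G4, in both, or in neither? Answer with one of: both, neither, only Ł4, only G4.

only G4

In Ł4: at y = 1/3 the value is 2/3 — not a tautology.
In G4: every assignment gives 1 — tautology.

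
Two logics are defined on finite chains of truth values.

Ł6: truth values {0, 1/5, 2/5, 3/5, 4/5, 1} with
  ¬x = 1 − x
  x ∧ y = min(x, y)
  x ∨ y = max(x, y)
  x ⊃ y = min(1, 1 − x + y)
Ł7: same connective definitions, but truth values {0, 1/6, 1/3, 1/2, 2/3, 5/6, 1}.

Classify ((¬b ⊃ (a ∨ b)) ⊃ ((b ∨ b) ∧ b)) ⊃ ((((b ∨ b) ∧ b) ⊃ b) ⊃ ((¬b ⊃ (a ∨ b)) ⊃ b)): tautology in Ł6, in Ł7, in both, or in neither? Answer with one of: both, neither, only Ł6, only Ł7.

In Ł6: every assignment gives 1 — tautology.
In Ł7: every assignment gives 1 — tautology.

both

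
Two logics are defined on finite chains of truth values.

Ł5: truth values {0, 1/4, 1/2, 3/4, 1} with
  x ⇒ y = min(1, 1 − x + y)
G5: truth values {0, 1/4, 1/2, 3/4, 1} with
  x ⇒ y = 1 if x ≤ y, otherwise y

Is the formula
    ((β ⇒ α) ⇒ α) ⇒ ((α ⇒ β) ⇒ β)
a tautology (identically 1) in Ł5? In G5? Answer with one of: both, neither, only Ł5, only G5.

In Ł5: every assignment gives 1 — tautology.
In G5: at α = 0, β = 1/4 the value is 1/4 — not a tautology.

only Ł5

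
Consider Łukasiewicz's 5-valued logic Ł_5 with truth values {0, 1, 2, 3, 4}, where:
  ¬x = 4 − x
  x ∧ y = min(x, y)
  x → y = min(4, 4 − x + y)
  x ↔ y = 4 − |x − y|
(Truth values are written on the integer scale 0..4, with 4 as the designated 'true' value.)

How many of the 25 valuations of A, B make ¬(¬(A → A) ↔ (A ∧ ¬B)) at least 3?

value 4: 1 assignment (counts)
value 3: 3 assignments (counts)
value 2: 5 assignments
value 1: 7 assignments
value 0: 9 assignments
So 4 of the 25 assignments meet the threshold.

4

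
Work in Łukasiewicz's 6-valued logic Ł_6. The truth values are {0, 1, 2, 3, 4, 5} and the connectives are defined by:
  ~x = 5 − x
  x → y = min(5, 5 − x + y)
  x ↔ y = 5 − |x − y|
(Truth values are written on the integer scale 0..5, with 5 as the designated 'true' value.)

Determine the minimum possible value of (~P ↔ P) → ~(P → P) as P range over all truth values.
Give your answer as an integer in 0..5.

1

Take P = 2:
~P = ~2 = 3
~P ↔ P = 3 ↔ 2 = 4
P → P = 2 → 2 = 5
~(P → P) = ~5 = 0
(~P ↔ P) → ~(P → P) = 4 → 0 = 1
No assignment yields a value below 1, so this is the minimum.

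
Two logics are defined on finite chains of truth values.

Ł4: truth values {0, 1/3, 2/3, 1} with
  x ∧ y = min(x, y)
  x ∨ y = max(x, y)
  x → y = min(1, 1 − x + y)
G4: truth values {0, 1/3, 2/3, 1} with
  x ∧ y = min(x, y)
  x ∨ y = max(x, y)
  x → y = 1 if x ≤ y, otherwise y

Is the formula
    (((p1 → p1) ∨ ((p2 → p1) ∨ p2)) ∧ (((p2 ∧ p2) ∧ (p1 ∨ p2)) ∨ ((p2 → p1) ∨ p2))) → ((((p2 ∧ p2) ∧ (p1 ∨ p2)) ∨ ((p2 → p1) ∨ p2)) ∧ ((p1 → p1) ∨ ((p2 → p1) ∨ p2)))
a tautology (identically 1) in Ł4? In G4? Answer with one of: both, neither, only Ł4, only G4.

In Ł4: every assignment gives 1 — tautology.
In G4: every assignment gives 1 — tautology.

both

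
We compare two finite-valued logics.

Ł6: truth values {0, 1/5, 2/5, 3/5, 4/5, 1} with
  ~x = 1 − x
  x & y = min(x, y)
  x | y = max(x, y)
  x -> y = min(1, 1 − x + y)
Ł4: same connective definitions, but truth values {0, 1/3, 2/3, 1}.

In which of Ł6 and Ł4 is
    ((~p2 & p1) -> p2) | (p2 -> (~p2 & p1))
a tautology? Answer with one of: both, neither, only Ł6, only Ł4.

both

In Ł6: every assignment gives 1 — tautology.
In Ł4: every assignment gives 1 — tautology.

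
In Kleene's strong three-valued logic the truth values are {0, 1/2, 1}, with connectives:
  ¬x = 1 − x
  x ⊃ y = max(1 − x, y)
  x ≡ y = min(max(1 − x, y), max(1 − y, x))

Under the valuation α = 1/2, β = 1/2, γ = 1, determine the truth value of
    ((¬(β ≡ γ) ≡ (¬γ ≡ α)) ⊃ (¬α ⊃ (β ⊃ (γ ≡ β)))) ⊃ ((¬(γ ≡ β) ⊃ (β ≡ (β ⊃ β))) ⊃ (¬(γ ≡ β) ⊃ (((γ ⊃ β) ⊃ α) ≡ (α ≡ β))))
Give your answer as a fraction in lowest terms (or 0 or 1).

1/2

β ≡ γ = 1/2 ≡ 1 = 1/2
¬(β ≡ γ) = ¬1/2 = 1/2
¬γ = ¬1 = 0
¬γ ≡ α = 0 ≡ 1/2 = 1/2
¬(β ≡ γ) ≡ (¬γ ≡ α) = 1/2 ≡ 1/2 = 1/2
¬α = ¬1/2 = 1/2
γ ≡ β = 1 ≡ 1/2 = 1/2
β ⊃ (γ ≡ β) = 1/2 ⊃ 1/2 = 1/2
¬α ⊃ (β ⊃ (γ ≡ β)) = 1/2 ⊃ 1/2 = 1/2
(¬(β ≡ γ) ≡ (¬γ ≡ α)) ⊃ (¬α ⊃ (β ⊃ (γ ≡ β))) = 1/2 ⊃ 1/2 = 1/2
γ ≡ β = 1 ≡ 1/2 = 1/2
¬(γ ≡ β) = ¬1/2 = 1/2
β ⊃ β = 1/2 ⊃ 1/2 = 1/2
β ≡ (β ⊃ β) = 1/2 ≡ 1/2 = 1/2
¬(γ ≡ β) ⊃ (β ≡ (β ⊃ β)) = 1/2 ⊃ 1/2 = 1/2
γ ≡ β = 1 ≡ 1/2 = 1/2
¬(γ ≡ β) = ¬1/2 = 1/2
γ ⊃ β = 1 ⊃ 1/2 = 1/2
(γ ⊃ β) ⊃ α = 1/2 ⊃ 1/2 = 1/2
α ≡ β = 1/2 ≡ 1/2 = 1/2
((γ ⊃ β) ⊃ α) ≡ (α ≡ β) = 1/2 ≡ 1/2 = 1/2
¬(γ ≡ β) ⊃ (((γ ⊃ β) ⊃ α) ≡ (α ≡ β)) = 1/2 ⊃ 1/2 = 1/2
(¬(γ ≡ β) ⊃ (β ≡ (β ⊃ β))) ⊃ (¬(γ ≡ β) ⊃ (((γ ⊃ β) ⊃ α) ≡ (α ≡ β))) = 1/2 ⊃ 1/2 = 1/2
((¬(β ≡ γ) ≡ (¬γ ≡ α)) ⊃ (¬α ⊃ (β ⊃ (γ ≡ β)))) ⊃ ((¬(γ ≡ β) ⊃ (β ≡ (β ⊃ β))) ⊃ (¬(γ ≡ β) ⊃ (((γ ⊃ β) ⊃ α) ≡ (α ≡ β)))) = 1/2 ⊃ 1/2 = 1/2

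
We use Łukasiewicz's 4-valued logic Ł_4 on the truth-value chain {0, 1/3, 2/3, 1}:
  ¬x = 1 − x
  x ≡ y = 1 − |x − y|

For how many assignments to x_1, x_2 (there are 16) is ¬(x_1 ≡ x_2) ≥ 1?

2

x_1 = 0, x_2 = 0 ↦ 0  <
x_1 = 0, x_2 = 1/3 ↦ 1/3  <
x_1 = 0, x_2 = 2/3 ↦ 2/3  <
x_1 = 0, x_2 = 1 ↦ 1  ≥
x_1 = 1/3, x_2 = 0 ↦ 1/3  <
x_1 = 1/3, x_2 = 1/3 ↦ 0  <
x_1 = 1/3, x_2 = 2/3 ↦ 1/3  <
x_1 = 1/3, x_2 = 1 ↦ 2/3  <
x_1 = 2/3, x_2 = 0 ↦ 2/3  <
x_1 = 2/3, x_2 = 1/3 ↦ 1/3  <
x_1 = 2/3, x_2 = 2/3 ↦ 0  <
x_1 = 2/3, x_2 = 1 ↦ 1/3  <
x_1 = 1, x_2 = 0 ↦ 1  ≥
x_1 = 1, x_2 = 1/3 ↦ 2/3  <
x_1 = 1, x_2 = 2/3 ↦ 1/3  <
x_1 = 1, x_2 = 1 ↦ 0  <
So 2 of the 16 assignments meet the threshold.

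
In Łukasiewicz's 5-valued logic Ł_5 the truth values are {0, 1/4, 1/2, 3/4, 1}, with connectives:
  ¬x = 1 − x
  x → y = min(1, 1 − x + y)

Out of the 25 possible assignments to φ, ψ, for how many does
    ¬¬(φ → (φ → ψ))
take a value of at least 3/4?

21

value 1: 19 assignments (counts)
value 3/4: 2 assignments (counts)
value 1/2: 2 assignments
value 1/4: 1 assignment
value 0: 1 assignment
So 21 of the 25 assignments meet the threshold.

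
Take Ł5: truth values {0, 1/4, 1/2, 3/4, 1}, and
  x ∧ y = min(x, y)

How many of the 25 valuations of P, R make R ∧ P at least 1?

1

value 1: 1 assignment (counts)
value 3/4: 3 assignments
value 1/2: 5 assignments
value 1/4: 7 assignments
value 0: 9 assignments
So 1 of the 25 assignments meets the threshold.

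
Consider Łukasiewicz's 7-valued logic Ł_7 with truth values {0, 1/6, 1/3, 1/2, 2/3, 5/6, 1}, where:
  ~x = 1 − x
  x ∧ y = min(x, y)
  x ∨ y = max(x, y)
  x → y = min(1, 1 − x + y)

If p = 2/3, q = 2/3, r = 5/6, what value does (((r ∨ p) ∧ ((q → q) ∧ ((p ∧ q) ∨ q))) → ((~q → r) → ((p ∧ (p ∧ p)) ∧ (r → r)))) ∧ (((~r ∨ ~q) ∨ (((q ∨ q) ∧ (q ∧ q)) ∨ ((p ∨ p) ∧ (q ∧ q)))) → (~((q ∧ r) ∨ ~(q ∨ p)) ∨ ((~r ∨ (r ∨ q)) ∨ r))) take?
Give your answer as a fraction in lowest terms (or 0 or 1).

r ∨ p = 5/6 ∨ 2/3 = 5/6
q → q = 2/3 → 2/3 = 1
p ∧ q = 2/3 ∧ 2/3 = 2/3
(p ∧ q) ∨ q = 2/3 ∨ 2/3 = 2/3
(q → q) ∧ ((p ∧ q) ∨ q) = 1 ∧ 2/3 = 2/3
(r ∨ p) ∧ ((q → q) ∧ ((p ∧ q) ∨ q)) = 5/6 ∧ 2/3 = 2/3
~q = ~2/3 = 1/3
~q → r = 1/3 → 5/6 = 1
p ∧ p = 2/3 ∧ 2/3 = 2/3
p ∧ (p ∧ p) = 2/3 ∧ 2/3 = 2/3
r → r = 5/6 → 5/6 = 1
(p ∧ (p ∧ p)) ∧ (r → r) = 2/3 ∧ 1 = 2/3
(~q → r) → ((p ∧ (p ∧ p)) ∧ (r → r)) = 1 → 2/3 = 2/3
((r ∨ p) ∧ ((q → q) ∧ ((p ∧ q) ∨ q))) → ((~q → r) → ((p ∧ (p ∧ p)) ∧ (r → r))) = 2/3 → 2/3 = 1
~r = ~5/6 = 1/6
~q = ~2/3 = 1/3
~r ∨ ~q = 1/6 ∨ 1/3 = 1/3
q ∨ q = 2/3 ∨ 2/3 = 2/3
q ∧ q = 2/3 ∧ 2/3 = 2/3
(q ∨ q) ∧ (q ∧ q) = 2/3 ∧ 2/3 = 2/3
p ∨ p = 2/3 ∨ 2/3 = 2/3
q ∧ q = 2/3 ∧ 2/3 = 2/3
(p ∨ p) ∧ (q ∧ q) = 2/3 ∧ 2/3 = 2/3
((q ∨ q) ∧ (q ∧ q)) ∨ ((p ∨ p) ∧ (q ∧ q)) = 2/3 ∨ 2/3 = 2/3
(~r ∨ ~q) ∨ (((q ∨ q) ∧ (q ∧ q)) ∨ ((p ∨ p) ∧ (q ∧ q))) = 1/3 ∨ 2/3 = 2/3
q ∧ r = 2/3 ∧ 5/6 = 2/3
q ∨ p = 2/3 ∨ 2/3 = 2/3
~(q ∨ p) = ~2/3 = 1/3
(q ∧ r) ∨ ~(q ∨ p) = 2/3 ∨ 1/3 = 2/3
~((q ∧ r) ∨ ~(q ∨ p)) = ~2/3 = 1/3
~r = ~5/6 = 1/6
r ∨ q = 5/6 ∨ 2/3 = 5/6
~r ∨ (r ∨ q) = 1/6 ∨ 5/6 = 5/6
(~r ∨ (r ∨ q)) ∨ r = 5/6 ∨ 5/6 = 5/6
~((q ∧ r) ∨ ~(q ∨ p)) ∨ ((~r ∨ (r ∨ q)) ∨ r) = 1/3 ∨ 5/6 = 5/6
((~r ∨ ~q) ∨ (((q ∨ q) ∧ (q ∧ q)) ∨ ((p ∨ p) ∧ (q ∧ q)))) → (~((q ∧ r) ∨ ~(q ∨ p)) ∨ ((~r ∨ (r ∨ q)) ∨ r)) = 2/3 → 5/6 = 1
(((r ∨ p) ∧ ((q → q) ∧ ((p ∧ q) ∨ q))) → ((~q → r) → ((p ∧ (p ∧ p)) ∧ (r → r)))) ∧ (((~r ∨ ~q) ∨ (((q ∨ q) ∧ (q ∧ q)) ∨ ((p ∨ p) ∧ (q ∧ q)))) → (~((q ∧ r) ∨ ~(q ∨ p)) ∨ ((~r ∨ (r ∨ q)) ∨ r))) = 1 ∧ 1 = 1

1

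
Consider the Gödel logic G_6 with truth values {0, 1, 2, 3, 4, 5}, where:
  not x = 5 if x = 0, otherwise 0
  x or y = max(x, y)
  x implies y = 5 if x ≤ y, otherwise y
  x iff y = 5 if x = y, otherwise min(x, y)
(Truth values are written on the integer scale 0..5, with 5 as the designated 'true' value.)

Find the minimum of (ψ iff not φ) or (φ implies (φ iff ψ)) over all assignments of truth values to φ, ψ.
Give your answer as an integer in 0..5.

1

Take φ = 2, ψ = 1:
not φ = not 2 = 0
ψ iff not φ = 1 iff 0 = 0
φ iff ψ = 2 iff 1 = 1
φ implies (φ iff ψ) = 2 implies 1 = 1
(ψ iff not φ) or (φ implies (φ iff ψ)) = 0 or 1 = 1
No assignment yields a value below 1, so this is the minimum.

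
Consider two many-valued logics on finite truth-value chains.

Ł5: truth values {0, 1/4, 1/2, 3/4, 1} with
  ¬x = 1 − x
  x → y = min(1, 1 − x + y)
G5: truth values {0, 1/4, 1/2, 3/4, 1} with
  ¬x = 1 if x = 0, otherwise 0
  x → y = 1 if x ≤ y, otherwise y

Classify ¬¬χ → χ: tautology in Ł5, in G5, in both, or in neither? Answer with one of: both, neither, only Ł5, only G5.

In Ł5: every assignment gives 1 — tautology.
In G5: at χ = 1/4 the value is 1/4 — not a tautology.

only Ł5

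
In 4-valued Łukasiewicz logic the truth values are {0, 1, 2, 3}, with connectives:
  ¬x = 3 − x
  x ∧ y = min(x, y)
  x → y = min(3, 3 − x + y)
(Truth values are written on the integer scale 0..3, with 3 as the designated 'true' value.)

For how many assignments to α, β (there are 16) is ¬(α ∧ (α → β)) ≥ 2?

α = 0, β = 0 ↦ 3  ≥
α = 0, β = 1 ↦ 3  ≥
α = 0, β = 2 ↦ 3  ≥
α = 0, β = 3 ↦ 3  ≥
α = 1, β = 0 ↦ 2  ≥
α = 1, β = 1 ↦ 2  ≥
α = 1, β = 2 ↦ 2  ≥
α = 1, β = 3 ↦ 2  ≥
α = 2, β = 0 ↦ 2  ≥
α = 2, β = 1 ↦ 1  <
α = 2, β = 2 ↦ 1  <
α = 2, β = 3 ↦ 1  <
α = 3, β = 0 ↦ 3  ≥
α = 3, β = 1 ↦ 2  ≥
α = 3, β = 2 ↦ 1  <
α = 3, β = 3 ↦ 0  <
So 11 of the 16 assignments meet the threshold.

11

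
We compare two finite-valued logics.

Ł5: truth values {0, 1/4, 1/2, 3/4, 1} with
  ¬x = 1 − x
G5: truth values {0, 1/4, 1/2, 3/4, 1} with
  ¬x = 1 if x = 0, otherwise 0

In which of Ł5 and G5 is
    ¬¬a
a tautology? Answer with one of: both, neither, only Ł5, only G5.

In Ł5: at a = 0 the value is 0 — not a tautology.
In G5: at a = 0 the value is 0 — not a tautology.

neither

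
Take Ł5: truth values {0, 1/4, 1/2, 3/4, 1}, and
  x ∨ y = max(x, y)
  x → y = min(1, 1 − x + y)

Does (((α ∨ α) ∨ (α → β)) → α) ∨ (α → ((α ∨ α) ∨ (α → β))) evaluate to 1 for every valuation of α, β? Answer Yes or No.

At α = 1/4, β = 1/2, for instance:
α ∨ α = 1/4 ∨ 1/4 = 1/4
α → β = 1/4 → 1/2 = 1
(α ∨ α) ∨ (α → β) = 1/4 ∨ 1 = 1
((α ∨ α) ∨ (α → β)) → α = 1 → 1/4 = 1/4
α → ((α ∨ α) ∨ (α → β)) = 1/4 → 1 = 1
(((α ∨ α) ∨ (α → β)) → α) ∨ (α → ((α ∨ α) ∨ (α → β))) = 1/4 ∨ 1 = 1
and checking the remaining 24 assignments likewise gives ≥ 1 in every case.

Yes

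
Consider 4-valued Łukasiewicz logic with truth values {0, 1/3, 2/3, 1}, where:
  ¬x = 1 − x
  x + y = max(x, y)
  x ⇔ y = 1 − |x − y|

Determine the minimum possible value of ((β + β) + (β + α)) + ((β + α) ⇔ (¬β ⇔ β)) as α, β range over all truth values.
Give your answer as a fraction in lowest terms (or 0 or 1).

2/3

Take α = 0, β = 1/3:
β + β = 1/3 + 1/3 = 1/3
β + α = 1/3 + 0 = 1/3
(β + β) + (β + α) = 1/3 + 1/3 = 1/3
β + α = 1/3 + 0 = 1/3
¬β = ¬1/3 = 2/3
¬β ⇔ β = 2/3 ⇔ 1/3 = 2/3
(β + α) ⇔ (¬β ⇔ β) = 1/3 ⇔ 2/3 = 2/3
((β + β) + (β + α)) + ((β + α) ⇔ (¬β ⇔ β)) = 1/3 + 2/3 = 2/3
No assignment yields a value below 2/3, so this is the minimum.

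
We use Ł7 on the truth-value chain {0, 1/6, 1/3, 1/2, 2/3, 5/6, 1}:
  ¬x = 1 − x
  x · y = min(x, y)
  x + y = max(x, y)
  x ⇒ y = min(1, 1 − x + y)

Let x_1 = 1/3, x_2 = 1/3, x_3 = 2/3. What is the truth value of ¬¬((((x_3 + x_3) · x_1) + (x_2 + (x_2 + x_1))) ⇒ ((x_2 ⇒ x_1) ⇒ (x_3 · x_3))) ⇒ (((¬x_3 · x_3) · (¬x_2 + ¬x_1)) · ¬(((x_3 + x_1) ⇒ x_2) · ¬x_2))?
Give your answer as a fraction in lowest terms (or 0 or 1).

1/3

x_3 + x_3 = 2/3 + 2/3 = 2/3
(x_3 + x_3) · x_1 = 2/3 · 1/3 = 1/3
x_2 + x_1 = 1/3 + 1/3 = 1/3
x_2 + (x_2 + x_1) = 1/3 + 1/3 = 1/3
((x_3 + x_3) · x_1) + (x_2 + (x_2 + x_1)) = 1/3 + 1/3 = 1/3
x_2 ⇒ x_1 = 1/3 ⇒ 1/3 = 1
x_3 · x_3 = 2/3 · 2/3 = 2/3
(x_2 ⇒ x_1) ⇒ (x_3 · x_3) = 1 ⇒ 2/3 = 2/3
(((x_3 + x_3) · x_1) + (x_2 + (x_2 + x_1))) ⇒ ((x_2 ⇒ x_1) ⇒ (x_3 · x_3)) = 1/3 ⇒ 2/3 = 1
¬((((x_3 + x_3) · x_1) + (x_2 + (x_2 + x_1))) ⇒ ((x_2 ⇒ x_1) ⇒ (x_3 · x_3))) = ¬1 = 0
¬¬((((x_3 + x_3) · x_1) + (x_2 + (x_2 + x_1))) ⇒ ((x_2 ⇒ x_1) ⇒ (x_3 · x_3))) = ¬0 = 1
¬x_3 = ¬2/3 = 1/3
¬x_3 · x_3 = 1/3 · 2/3 = 1/3
¬x_2 = ¬1/3 = 2/3
¬x_1 = ¬1/3 = 2/3
¬x_2 + ¬x_1 = 2/3 + 2/3 = 2/3
(¬x_3 · x_3) · (¬x_2 + ¬x_1) = 1/3 · 2/3 = 1/3
x_3 + x_1 = 2/3 + 1/3 = 2/3
(x_3 + x_1) ⇒ x_2 = 2/3 ⇒ 1/3 = 2/3
¬x_2 = ¬1/3 = 2/3
((x_3 + x_1) ⇒ x_2) · ¬x_2 = 2/3 · 2/3 = 2/3
¬(((x_3 + x_1) ⇒ x_2) · ¬x_2) = ¬2/3 = 1/3
((¬x_3 · x_3) · (¬x_2 + ¬x_1)) · ¬(((x_3 + x_1) ⇒ x_2) · ¬x_2) = 1/3 · 1/3 = 1/3
¬¬((((x_3 + x_3) · x_1) + (x_2 + (x_2 + x_1))) ⇒ ((x_2 ⇒ x_1) ⇒ (x_3 · x_3))) ⇒ (((¬x_3 · x_3) · (¬x_2 + ¬x_1)) · ¬(((x_3 + x_1) ⇒ x_2) · ¬x_2)) = 1 ⇒ 1/3 = 1/3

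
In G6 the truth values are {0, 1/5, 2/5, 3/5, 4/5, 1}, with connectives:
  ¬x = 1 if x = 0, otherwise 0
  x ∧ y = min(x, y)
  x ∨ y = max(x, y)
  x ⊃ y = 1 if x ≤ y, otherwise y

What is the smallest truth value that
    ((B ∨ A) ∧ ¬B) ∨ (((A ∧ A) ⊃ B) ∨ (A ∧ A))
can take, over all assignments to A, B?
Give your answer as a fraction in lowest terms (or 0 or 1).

1/5

Take A = 1/5, B = 0:
B ∨ A = 0 ∨ 1/5 = 1/5
¬B = ¬0 = 1
(B ∨ A) ∧ ¬B = 1/5 ∧ 1 = 1/5
A ∧ A = 1/5 ∧ 1/5 = 1/5
(A ∧ A) ⊃ B = 1/5 ⊃ 0 = 0
A ∧ A = 1/5 ∧ 1/5 = 1/5
((A ∧ A) ⊃ B) ∨ (A ∧ A) = 0 ∨ 1/5 = 1/5
((B ∨ A) ∧ ¬B) ∨ (((A ∧ A) ⊃ B) ∨ (A ∧ A)) = 1/5 ∨ 1/5 = 1/5
No assignment yields a value below 1/5, so this is the minimum.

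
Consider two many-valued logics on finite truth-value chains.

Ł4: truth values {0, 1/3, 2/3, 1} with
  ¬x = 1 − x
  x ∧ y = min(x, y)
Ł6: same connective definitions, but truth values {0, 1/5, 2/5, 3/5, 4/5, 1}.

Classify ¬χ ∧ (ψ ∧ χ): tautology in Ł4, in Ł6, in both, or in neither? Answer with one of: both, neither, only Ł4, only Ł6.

neither

In Ł4: at ψ = 0, χ = 0 the value is 0 — not a tautology.
In Ł6: at ψ = 0, χ = 0 the value is 0 — not a tautology.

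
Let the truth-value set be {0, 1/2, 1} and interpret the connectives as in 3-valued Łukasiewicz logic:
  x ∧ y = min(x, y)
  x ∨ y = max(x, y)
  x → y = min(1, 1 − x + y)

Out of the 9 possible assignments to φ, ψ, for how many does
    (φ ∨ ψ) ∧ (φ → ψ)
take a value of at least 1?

3

φ = 0, ψ = 0 ↦ 0  <
φ = 0, ψ = 1/2 ↦ 1/2  <
φ = 0, ψ = 1 ↦ 1  ≥
φ = 1/2, ψ = 0 ↦ 1/2  <
φ = 1/2, ψ = 1/2 ↦ 1/2  <
φ = 1/2, ψ = 1 ↦ 1  ≥
φ = 1, ψ = 0 ↦ 0  <
φ = 1, ψ = 1/2 ↦ 1/2  <
φ = 1, ψ = 1 ↦ 1  ≥
So 3 of the 9 assignments meet the threshold.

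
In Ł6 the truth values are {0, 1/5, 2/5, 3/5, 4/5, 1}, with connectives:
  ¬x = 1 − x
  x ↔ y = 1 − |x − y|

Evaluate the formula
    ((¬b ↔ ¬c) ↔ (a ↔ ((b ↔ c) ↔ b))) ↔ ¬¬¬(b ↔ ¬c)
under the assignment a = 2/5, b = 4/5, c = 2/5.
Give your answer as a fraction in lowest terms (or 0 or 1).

¬b = ¬4/5 = 1/5
¬c = ¬2/5 = 3/5
¬b ↔ ¬c = 1/5 ↔ 3/5 = 3/5
b ↔ c = 4/5 ↔ 2/5 = 3/5
(b ↔ c) ↔ b = 3/5 ↔ 4/5 = 4/5
a ↔ ((b ↔ c) ↔ b) = 2/5 ↔ 4/5 = 3/5
(¬b ↔ ¬c) ↔ (a ↔ ((b ↔ c) ↔ b)) = 3/5 ↔ 3/5 = 1
¬c = ¬2/5 = 3/5
b ↔ ¬c = 4/5 ↔ 3/5 = 4/5
¬(b ↔ ¬c) = ¬4/5 = 1/5
¬¬(b ↔ ¬c) = ¬1/5 = 4/5
¬¬¬(b ↔ ¬c) = ¬4/5 = 1/5
((¬b ↔ ¬c) ↔ (a ↔ ((b ↔ c) ↔ b))) ↔ ¬¬¬(b ↔ ¬c) = 1 ↔ 1/5 = 1/5

1/5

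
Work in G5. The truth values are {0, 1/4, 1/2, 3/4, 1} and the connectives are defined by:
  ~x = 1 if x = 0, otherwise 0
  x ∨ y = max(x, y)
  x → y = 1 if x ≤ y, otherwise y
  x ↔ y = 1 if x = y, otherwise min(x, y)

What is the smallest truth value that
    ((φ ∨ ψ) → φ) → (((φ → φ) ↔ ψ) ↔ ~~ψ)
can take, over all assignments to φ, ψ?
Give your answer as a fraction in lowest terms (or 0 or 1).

Take φ = 1/4, ψ = 1/4:
φ ∨ ψ = 1/4 ∨ 1/4 = 1/4
(φ ∨ ψ) → φ = 1/4 → 1/4 = 1
φ → φ = 1/4 → 1/4 = 1
(φ → φ) ↔ ψ = 1 ↔ 1/4 = 1/4
~ψ = ~1/4 = 0
~~ψ = ~0 = 1
((φ → φ) ↔ ψ) ↔ ~~ψ = 1/4 ↔ 1 = 1/4
((φ ∨ ψ) → φ) → (((φ → φ) ↔ ψ) ↔ ~~ψ) = 1 → 1/4 = 1/4
No assignment yields a value below 1/4, so this is the minimum.

1/4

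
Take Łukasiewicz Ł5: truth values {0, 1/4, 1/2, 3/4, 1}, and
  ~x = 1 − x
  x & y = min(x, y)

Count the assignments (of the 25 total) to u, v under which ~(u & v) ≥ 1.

value 1: 9 assignments (counts)
value 3/4: 7 assignments
value 1/2: 5 assignments
value 1/4: 3 assignments
value 0: 1 assignment
So 9 of the 25 assignments meet the threshold.

9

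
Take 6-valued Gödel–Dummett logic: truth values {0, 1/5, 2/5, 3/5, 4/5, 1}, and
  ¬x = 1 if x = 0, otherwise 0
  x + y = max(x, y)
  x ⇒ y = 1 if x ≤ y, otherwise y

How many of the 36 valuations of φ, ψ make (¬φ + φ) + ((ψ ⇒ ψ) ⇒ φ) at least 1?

12

value 1: 12 assignments (counts)
value 4/5: 6 assignments
value 3/5: 6 assignments
value 2/5: 6 assignments
value 1/5: 6 assignments
So 12 of the 36 assignments meet the threshold.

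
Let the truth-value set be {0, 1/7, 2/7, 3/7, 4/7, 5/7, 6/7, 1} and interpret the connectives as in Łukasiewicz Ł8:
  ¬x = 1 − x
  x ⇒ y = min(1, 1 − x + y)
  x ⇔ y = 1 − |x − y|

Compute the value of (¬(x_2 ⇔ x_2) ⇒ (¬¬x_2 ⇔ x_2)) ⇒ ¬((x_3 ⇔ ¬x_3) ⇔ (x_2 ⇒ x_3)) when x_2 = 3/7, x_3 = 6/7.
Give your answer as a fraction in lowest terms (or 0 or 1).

5/7

x_2 ⇔ x_2 = 3/7 ⇔ 3/7 = 1
¬(x_2 ⇔ x_2) = ¬1 = 0
¬x_2 = ¬3/7 = 4/7
¬¬x_2 = ¬4/7 = 3/7
¬¬x_2 ⇔ x_2 = 3/7 ⇔ 3/7 = 1
¬(x_2 ⇔ x_2) ⇒ (¬¬x_2 ⇔ x_2) = 0 ⇒ 1 = 1
¬x_3 = ¬6/7 = 1/7
x_3 ⇔ ¬x_3 = 6/7 ⇔ 1/7 = 2/7
x_2 ⇒ x_3 = 3/7 ⇒ 6/7 = 1
(x_3 ⇔ ¬x_3) ⇔ (x_2 ⇒ x_3) = 2/7 ⇔ 1 = 2/7
¬((x_3 ⇔ ¬x_3) ⇔ (x_2 ⇒ x_3)) = ¬2/7 = 5/7
(¬(x_2 ⇔ x_2) ⇒ (¬¬x_2 ⇔ x_2)) ⇒ ¬((x_3 ⇔ ¬x_3) ⇔ (x_2 ⇒ x_3)) = 1 ⇒ 5/7 = 5/7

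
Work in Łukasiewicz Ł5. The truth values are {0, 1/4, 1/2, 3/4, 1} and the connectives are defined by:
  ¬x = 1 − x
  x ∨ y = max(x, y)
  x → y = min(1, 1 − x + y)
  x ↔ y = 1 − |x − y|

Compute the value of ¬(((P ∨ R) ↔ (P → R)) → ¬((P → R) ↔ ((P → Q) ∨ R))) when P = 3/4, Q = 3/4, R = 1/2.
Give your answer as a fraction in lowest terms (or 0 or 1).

P ∨ R = 3/4 ∨ 1/2 = 3/4
P → R = 3/4 → 1/2 = 3/4
(P ∨ R) ↔ (P → R) = 3/4 ↔ 3/4 = 1
P → R = 3/4 → 1/2 = 3/4
P → Q = 3/4 → 3/4 = 1
(P → Q) ∨ R = 1 ∨ 1/2 = 1
(P → R) ↔ ((P → Q) ∨ R) = 3/4 ↔ 1 = 3/4
¬((P → R) ↔ ((P → Q) ∨ R)) = ¬3/4 = 1/4
((P ∨ R) ↔ (P → R)) → ¬((P → R) ↔ ((P → Q) ∨ R)) = 1 → 1/4 = 1/4
¬(((P ∨ R) ↔ (P → R)) → ¬((P → R) ↔ ((P → Q) ∨ R))) = ¬1/4 = 3/4

3/4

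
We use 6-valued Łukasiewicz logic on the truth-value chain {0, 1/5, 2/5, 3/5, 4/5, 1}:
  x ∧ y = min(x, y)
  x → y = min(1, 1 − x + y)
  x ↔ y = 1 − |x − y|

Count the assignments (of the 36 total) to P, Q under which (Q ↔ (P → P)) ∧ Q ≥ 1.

value 1: 6 assignments (counts)
value 4/5: 6 assignments
value 3/5: 6 assignments
value 2/5: 6 assignments
value 1/5: 6 assignments
value 0: 6 assignments
So 6 of the 36 assignments meet the threshold.

6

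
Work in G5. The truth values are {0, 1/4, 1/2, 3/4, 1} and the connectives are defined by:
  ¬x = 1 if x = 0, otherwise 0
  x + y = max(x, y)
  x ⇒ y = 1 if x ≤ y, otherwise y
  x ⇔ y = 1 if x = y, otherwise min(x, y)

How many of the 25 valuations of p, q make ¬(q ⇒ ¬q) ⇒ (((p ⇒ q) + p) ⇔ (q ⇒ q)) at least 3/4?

24

value 1: 22 assignments (counts)
value 3/4: 2 assignments (counts)
value 1/2: 1 assignment
So 24 of the 25 assignments meet the threshold.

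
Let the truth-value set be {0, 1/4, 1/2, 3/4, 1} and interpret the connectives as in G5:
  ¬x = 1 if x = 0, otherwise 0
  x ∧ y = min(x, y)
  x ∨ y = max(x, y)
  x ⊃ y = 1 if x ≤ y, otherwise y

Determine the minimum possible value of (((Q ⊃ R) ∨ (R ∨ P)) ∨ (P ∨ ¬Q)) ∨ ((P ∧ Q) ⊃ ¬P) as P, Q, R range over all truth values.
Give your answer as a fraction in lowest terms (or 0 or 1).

1/4

Take P = 1/4, Q = 1/4, R = 0:
Q ⊃ R = 1/4 ⊃ 0 = 0
R ∨ P = 0 ∨ 1/4 = 1/4
(Q ⊃ R) ∨ (R ∨ P) = 0 ∨ 1/4 = 1/4
¬Q = ¬1/4 = 0
P ∨ ¬Q = 1/4 ∨ 0 = 1/4
((Q ⊃ R) ∨ (R ∨ P)) ∨ (P ∨ ¬Q) = 1/4 ∨ 1/4 = 1/4
P ∧ Q = 1/4 ∧ 1/4 = 1/4
¬P = ¬1/4 = 0
(P ∧ Q) ⊃ ¬P = 1/4 ⊃ 0 = 0
(((Q ⊃ R) ∨ (R ∨ P)) ∨ (P ∨ ¬Q)) ∨ ((P ∧ Q) ⊃ ¬P) = 1/4 ∨ 0 = 1/4
No assignment yields a value below 1/4, so this is the minimum.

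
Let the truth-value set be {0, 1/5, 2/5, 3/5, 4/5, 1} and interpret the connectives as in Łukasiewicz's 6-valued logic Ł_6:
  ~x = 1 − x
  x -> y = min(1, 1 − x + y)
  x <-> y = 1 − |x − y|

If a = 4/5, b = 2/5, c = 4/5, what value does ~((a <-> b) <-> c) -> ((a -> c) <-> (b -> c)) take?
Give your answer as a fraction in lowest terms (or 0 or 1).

a <-> b = 4/5 <-> 2/5 = 3/5
(a <-> b) <-> c = 3/5 <-> 4/5 = 4/5
~((a <-> b) <-> c) = ~4/5 = 1/5
a -> c = 4/5 -> 4/5 = 1
b -> c = 2/5 -> 4/5 = 1
(a -> c) <-> (b -> c) = 1 <-> 1 = 1
~((a <-> b) <-> c) -> ((a -> c) <-> (b -> c)) = 1/5 -> 1 = 1

1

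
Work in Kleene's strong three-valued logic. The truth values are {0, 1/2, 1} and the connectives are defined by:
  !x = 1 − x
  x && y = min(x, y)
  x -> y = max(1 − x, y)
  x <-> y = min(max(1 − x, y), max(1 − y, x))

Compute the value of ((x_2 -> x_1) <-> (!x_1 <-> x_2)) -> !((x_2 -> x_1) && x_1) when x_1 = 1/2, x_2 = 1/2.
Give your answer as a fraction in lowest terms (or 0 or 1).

1/2

x_2 -> x_1 = 1/2 -> 1/2 = 1/2
!x_1 = !1/2 = 1/2
!x_1 <-> x_2 = 1/2 <-> 1/2 = 1/2
(x_2 -> x_1) <-> (!x_1 <-> x_2) = 1/2 <-> 1/2 = 1/2
x_2 -> x_1 = 1/2 -> 1/2 = 1/2
(x_2 -> x_1) && x_1 = 1/2 && 1/2 = 1/2
!((x_2 -> x_1) && x_1) = !1/2 = 1/2
((x_2 -> x_1) <-> (!x_1 <-> x_2)) -> !((x_2 -> x_1) && x_1) = 1/2 -> 1/2 = 1/2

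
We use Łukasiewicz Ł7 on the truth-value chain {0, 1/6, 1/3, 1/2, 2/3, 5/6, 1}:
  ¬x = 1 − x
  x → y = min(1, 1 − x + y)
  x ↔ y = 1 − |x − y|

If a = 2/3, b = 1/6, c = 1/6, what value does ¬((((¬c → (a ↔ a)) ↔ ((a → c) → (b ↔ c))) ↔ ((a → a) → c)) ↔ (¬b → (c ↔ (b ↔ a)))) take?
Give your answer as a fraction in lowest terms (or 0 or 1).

¬c = ¬1/6 = 5/6
a ↔ a = 2/3 ↔ 2/3 = 1
¬c → (a ↔ a) = 5/6 → 1 = 1
a → c = 2/3 → 1/6 = 1/2
b ↔ c = 1/6 ↔ 1/6 = 1
(a → c) → (b ↔ c) = 1/2 → 1 = 1
(¬c → (a ↔ a)) ↔ ((a → c) → (b ↔ c)) = 1 ↔ 1 = 1
a → a = 2/3 → 2/3 = 1
(a → a) → c = 1 → 1/6 = 1/6
((¬c → (a ↔ a)) ↔ ((a → c) → (b ↔ c))) ↔ ((a → a) → c) = 1 ↔ 1/6 = 1/6
¬b = ¬1/6 = 5/6
b ↔ a = 1/6 ↔ 2/3 = 1/2
c ↔ (b ↔ a) = 1/6 ↔ 1/2 = 2/3
¬b → (c ↔ (b ↔ a)) = 5/6 → 2/3 = 5/6
(((¬c → (a ↔ a)) ↔ ((a → c) → (b ↔ c))) ↔ ((a → a) → c)) ↔ (¬b → (c ↔ (b ↔ a))) = 1/6 ↔ 5/6 = 1/3
¬((((¬c → (a ↔ a)) ↔ ((a → c) → (b ↔ c))) ↔ ((a → a) → c)) ↔ (¬b → (c ↔ (b ↔ a)))) = ¬1/3 = 2/3

2/3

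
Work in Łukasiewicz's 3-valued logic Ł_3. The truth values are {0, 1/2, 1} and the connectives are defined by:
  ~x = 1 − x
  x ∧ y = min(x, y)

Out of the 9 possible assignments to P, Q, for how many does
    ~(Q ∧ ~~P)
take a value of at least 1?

P = 0, Q = 0 ↦ 1  ≥
P = 0, Q = 1/2 ↦ 1  ≥
P = 0, Q = 1 ↦ 1  ≥
P = 1/2, Q = 0 ↦ 1  ≥
P = 1/2, Q = 1/2 ↦ 1/2  <
P = 1/2, Q = 1 ↦ 1/2  <
P = 1, Q = 0 ↦ 1  ≥
P = 1, Q = 1/2 ↦ 1/2  <
P = 1, Q = 1 ↦ 0  <
So 5 of the 9 assignments meet the threshold.

5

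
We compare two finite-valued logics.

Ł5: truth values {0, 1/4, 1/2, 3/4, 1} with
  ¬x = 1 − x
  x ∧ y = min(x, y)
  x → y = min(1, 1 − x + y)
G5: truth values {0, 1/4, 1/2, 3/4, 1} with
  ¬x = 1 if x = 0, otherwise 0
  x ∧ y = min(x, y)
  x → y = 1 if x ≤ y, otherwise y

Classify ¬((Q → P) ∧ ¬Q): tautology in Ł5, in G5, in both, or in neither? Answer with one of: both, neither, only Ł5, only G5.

neither

In Ł5: at P = 0, Q = 0 the value is 0 — not a tautology.
In G5: at P = 0, Q = 0 the value is 0 — not a tautology.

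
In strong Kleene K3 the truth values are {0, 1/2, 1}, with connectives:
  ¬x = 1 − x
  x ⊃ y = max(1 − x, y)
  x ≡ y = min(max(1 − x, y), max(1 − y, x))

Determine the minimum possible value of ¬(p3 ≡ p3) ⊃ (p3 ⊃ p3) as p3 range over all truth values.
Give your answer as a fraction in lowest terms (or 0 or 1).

Take p3 = 1/2:
p3 ≡ p3 = 1/2 ≡ 1/2 = 1/2
¬(p3 ≡ p3) = ¬1/2 = 1/2
p3 ⊃ p3 = 1/2 ⊃ 1/2 = 1/2
¬(p3 ≡ p3) ⊃ (p3 ⊃ p3) = 1/2 ⊃ 1/2 = 1/2
No assignment yields a value below 1/2, so this is the minimum.

1/2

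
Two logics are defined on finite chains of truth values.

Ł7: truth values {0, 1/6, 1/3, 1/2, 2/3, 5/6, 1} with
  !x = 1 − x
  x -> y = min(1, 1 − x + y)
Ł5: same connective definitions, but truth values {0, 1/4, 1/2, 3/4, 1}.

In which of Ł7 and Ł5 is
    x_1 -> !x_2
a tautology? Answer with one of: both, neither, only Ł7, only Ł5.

In Ł7: at x_1 = 1/6, x_2 = 1 the value is 5/6 — not a tautology.
In Ł5: at x_1 = 1/4, x_2 = 1 the value is 3/4 — not a tautology.

neither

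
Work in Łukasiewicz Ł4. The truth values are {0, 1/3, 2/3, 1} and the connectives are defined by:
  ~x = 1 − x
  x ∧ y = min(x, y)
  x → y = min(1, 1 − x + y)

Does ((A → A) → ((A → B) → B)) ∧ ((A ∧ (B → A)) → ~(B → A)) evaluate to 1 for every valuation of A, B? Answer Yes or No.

No

Counterexample: take A = 0, B = 0.
A → A = 0 → 0 = 1
A → B = 0 → 0 = 1
(A → B) → B = 1 → 0 = 0
(A → A) → ((A → B) → B) = 1 → 0 = 0
B → A = 0 → 0 = 1
A ∧ (B → A) = 0 ∧ 1 = 0
B → A = 0 → 0 = 1
~(B → A) = ~1 = 0
(A ∧ (B → A)) → ~(B → A) = 0 → 0 = 1
((A → A) → ((A → B) → B)) ∧ ((A ∧ (B → A)) → ~(B → A)) = 0 ∧ 1 = 0
This gives 0 ≠ 1.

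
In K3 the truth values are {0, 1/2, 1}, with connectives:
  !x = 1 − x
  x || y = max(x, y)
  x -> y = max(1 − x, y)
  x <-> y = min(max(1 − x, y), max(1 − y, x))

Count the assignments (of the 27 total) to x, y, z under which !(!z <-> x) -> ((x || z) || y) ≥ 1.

19

value 1: 19 assignments (counts)
value 1/2: 7 assignments
value 0: 1 assignment
So 19 of the 27 assignments meet the threshold.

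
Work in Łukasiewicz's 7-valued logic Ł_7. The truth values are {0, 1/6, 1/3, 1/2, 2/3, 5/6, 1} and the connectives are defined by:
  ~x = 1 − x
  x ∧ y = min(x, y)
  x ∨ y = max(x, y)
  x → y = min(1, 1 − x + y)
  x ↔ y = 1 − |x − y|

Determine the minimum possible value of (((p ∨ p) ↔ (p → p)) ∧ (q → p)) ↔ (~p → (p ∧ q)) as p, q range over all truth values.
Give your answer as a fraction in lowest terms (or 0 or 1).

Take p = 1/2, q = 1/2:
p ∨ p = 1/2 ∨ 1/2 = 1/2
p → p = 1/2 → 1/2 = 1
(p ∨ p) ↔ (p → p) = 1/2 ↔ 1 = 1/2
q → p = 1/2 → 1/2 = 1
((p ∨ p) ↔ (p → p)) ∧ (q → p) = 1/2 ∧ 1 = 1/2
~p = ~1/2 = 1/2
p ∧ q = 1/2 ∧ 1/2 = 1/2
~p → (p ∧ q) = 1/2 → 1/2 = 1
(((p ∨ p) ↔ (p → p)) ∧ (q → p)) ↔ (~p → (p ∧ q)) = 1/2 ↔ 1 = 1/2
No assignment yields a value below 1/2, so this is the minimum.

1/2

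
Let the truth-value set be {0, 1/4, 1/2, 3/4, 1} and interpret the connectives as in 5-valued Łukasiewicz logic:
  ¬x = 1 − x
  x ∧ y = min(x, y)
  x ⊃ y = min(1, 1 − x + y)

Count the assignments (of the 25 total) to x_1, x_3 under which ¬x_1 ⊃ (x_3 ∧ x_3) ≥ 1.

value 1: 15 assignments (counts)
value 3/4: 4 assignments
value 1/2: 3 assignments
value 1/4: 2 assignments
value 0: 1 assignment
So 15 of the 25 assignments meet the threshold.

15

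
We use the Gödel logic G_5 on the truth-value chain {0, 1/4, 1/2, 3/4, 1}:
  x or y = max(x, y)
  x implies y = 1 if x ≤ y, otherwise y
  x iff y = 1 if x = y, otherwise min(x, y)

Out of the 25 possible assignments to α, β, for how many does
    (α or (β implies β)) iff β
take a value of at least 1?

value 1: 5 assignments (counts)
value 3/4: 5 assignments
value 1/2: 5 assignments
value 1/4: 5 assignments
value 0: 5 assignments
So 5 of the 25 assignments meet the threshold.

5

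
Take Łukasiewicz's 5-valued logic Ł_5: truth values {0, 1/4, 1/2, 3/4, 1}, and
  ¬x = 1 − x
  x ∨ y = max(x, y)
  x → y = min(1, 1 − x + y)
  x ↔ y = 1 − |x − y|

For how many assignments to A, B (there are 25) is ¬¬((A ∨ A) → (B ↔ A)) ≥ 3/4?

21

value 1: 19 assignments (counts)
value 3/4: 2 assignments (counts)
value 1/2: 2 assignments
value 1/4: 1 assignment
value 0: 1 assignment
So 21 of the 25 assignments meet the threshold.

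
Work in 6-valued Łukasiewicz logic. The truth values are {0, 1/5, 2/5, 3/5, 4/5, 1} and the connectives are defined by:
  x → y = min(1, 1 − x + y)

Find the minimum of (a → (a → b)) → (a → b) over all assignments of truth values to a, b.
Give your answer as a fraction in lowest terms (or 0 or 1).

Take a = 2/5, b = 0:
a → b = 2/5 → 0 = 3/5
a → (a → b) = 2/5 → 3/5 = 1
a → b = 2/5 → 0 = 3/5
(a → (a → b)) → (a → b) = 1 → 3/5 = 3/5
No assignment yields a value below 3/5, so this is the minimum.

3/5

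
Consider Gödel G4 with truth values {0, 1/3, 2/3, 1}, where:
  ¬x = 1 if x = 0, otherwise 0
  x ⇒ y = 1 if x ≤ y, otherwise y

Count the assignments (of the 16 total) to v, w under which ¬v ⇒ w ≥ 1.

13

v = 0, w = 0 ↦ 0  <
v = 0, w = 1/3 ↦ 1/3  <
v = 0, w = 2/3 ↦ 2/3  <
v = 0, w = 1 ↦ 1  ≥
v = 1/3, w = 0 ↦ 1  ≥
v = 1/3, w = 1/3 ↦ 1  ≥
v = 1/3, w = 2/3 ↦ 1  ≥
v = 1/3, w = 1 ↦ 1  ≥
v = 2/3, w = 0 ↦ 1  ≥
v = 2/3, w = 1/3 ↦ 1  ≥
v = 2/3, w = 2/3 ↦ 1  ≥
v = 2/3, w = 1 ↦ 1  ≥
v = 1, w = 0 ↦ 1  ≥
v = 1, w = 1/3 ↦ 1  ≥
v = 1, w = 2/3 ↦ 1  ≥
v = 1, w = 1 ↦ 1  ≥
So 13 of the 16 assignments meet the threshold.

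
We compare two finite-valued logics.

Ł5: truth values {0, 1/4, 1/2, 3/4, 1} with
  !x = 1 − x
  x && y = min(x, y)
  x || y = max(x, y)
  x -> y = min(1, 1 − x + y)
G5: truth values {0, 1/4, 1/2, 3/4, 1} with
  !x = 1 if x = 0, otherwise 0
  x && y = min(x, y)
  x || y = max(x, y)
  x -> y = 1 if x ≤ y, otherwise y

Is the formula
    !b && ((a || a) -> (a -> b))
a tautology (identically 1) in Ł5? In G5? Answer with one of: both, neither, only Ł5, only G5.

In Ł5: at a = 0, b = 1/4 the value is 3/4 — not a tautology.
In G5: at a = 0, b = 1/4 the value is 0 — not a tautology.

neither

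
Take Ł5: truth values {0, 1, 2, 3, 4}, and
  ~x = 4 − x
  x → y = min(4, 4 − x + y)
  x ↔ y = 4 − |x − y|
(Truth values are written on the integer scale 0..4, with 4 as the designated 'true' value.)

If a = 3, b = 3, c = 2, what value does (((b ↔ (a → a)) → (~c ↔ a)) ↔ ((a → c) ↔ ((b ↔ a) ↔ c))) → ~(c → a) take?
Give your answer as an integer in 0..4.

1

a → a = 3 → 3 = 4
b ↔ (a → a) = 3 ↔ 4 = 3
~c = ~2 = 2
~c ↔ a = 2 ↔ 3 = 3
(b ↔ (a → a)) → (~c ↔ a) = 3 → 3 = 4
a → c = 3 → 2 = 3
b ↔ a = 3 ↔ 3 = 4
(b ↔ a) ↔ c = 4 ↔ 2 = 2
(a → c) ↔ ((b ↔ a) ↔ c) = 3 ↔ 2 = 3
((b ↔ (a → a)) → (~c ↔ a)) ↔ ((a → c) ↔ ((b ↔ a) ↔ c)) = 4 ↔ 3 = 3
c → a = 2 → 3 = 4
~(c → a) = ~4 = 0
(((b ↔ (a → a)) → (~c ↔ a)) ↔ ((a → c) ↔ ((b ↔ a) ↔ c))) → ~(c → a) = 3 → 0 = 1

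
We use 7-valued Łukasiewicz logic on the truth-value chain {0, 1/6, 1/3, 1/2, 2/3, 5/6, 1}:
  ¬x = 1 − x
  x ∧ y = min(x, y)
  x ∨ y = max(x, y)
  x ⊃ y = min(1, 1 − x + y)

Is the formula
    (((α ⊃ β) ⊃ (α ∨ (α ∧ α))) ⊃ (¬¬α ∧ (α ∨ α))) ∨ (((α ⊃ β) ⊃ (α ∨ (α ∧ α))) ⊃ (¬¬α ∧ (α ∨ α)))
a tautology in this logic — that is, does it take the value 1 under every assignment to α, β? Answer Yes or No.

No

Counterexample: take α = 1/6, β = 0.
α ⊃ β = 1/6 ⊃ 0 = 5/6
α ∧ α = 1/6 ∧ 1/6 = 1/6
α ∨ (α ∧ α) = 1/6 ∨ 1/6 = 1/6
(α ⊃ β) ⊃ (α ∨ (α ∧ α)) = 5/6 ⊃ 1/6 = 1/3
¬α = ¬1/6 = 5/6
¬¬α = ¬5/6 = 1/6
α ∨ α = 1/6 ∨ 1/6 = 1/6
¬¬α ∧ (α ∨ α) = 1/6 ∧ 1/6 = 1/6
((α ⊃ β) ⊃ (α ∨ (α ∧ α))) ⊃ (¬¬α ∧ (α ∨ α)) = 1/3 ⊃ 1/6 = 5/6
α ⊃ β = 1/6 ⊃ 0 = 5/6
α ∧ α = 1/6 ∧ 1/6 = 1/6
α ∨ (α ∧ α) = 1/6 ∨ 1/6 = 1/6
(α ⊃ β) ⊃ (α ∨ (α ∧ α)) = 5/6 ⊃ 1/6 = 1/3
¬α = ¬1/6 = 5/6
¬¬α = ¬5/6 = 1/6
α ∨ α = 1/6 ∨ 1/6 = 1/6
¬¬α ∧ (α ∨ α) = 1/6 ∧ 1/6 = 1/6
((α ⊃ β) ⊃ (α ∨ (α ∧ α))) ⊃ (¬¬α ∧ (α ∨ α)) = 1/3 ⊃ 1/6 = 5/6
(((α ⊃ β) ⊃ (α ∨ (α ∧ α))) ⊃ (¬¬α ∧ (α ∨ α))) ∨ (((α ⊃ β) ⊃ (α ∨ (α ∧ α))) ⊃ (¬¬α ∧ (α ∨ α))) = 5/6 ∨ 5/6 = 5/6
This gives 5/6 ≠ 1.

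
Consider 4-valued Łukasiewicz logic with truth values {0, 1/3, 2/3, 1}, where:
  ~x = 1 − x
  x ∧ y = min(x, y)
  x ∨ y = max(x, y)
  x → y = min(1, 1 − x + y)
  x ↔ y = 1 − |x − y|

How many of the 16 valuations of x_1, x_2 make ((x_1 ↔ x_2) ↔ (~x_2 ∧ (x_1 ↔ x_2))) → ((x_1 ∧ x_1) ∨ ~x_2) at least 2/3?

x_1 = 0, x_2 = 0 ↦ 1  ≥
x_1 = 0, x_2 = 1/3 ↦ 2/3  ≥
x_1 = 0, x_2 = 2/3 ↦ 1/3  <
x_1 = 0, x_2 = 1 ↦ 0  <
x_1 = 1/3, x_2 = 0 ↦ 1  ≥
x_1 = 1/3, x_2 = 1/3 ↦ 1  ≥
x_1 = 1/3, x_2 = 2/3 ↦ 2/3  ≥
x_1 = 1/3, x_2 = 1 ↦ 2/3  ≥
x_1 = 2/3, x_2 = 0 ↦ 1  ≥
x_1 = 2/3, x_2 = 1/3 ↦ 2/3  ≥
x_1 = 2/3, x_2 = 2/3 ↦ 1  ≥
x_1 = 2/3, x_2 = 1 ↦ 1  ≥
x_1 = 1, x_2 = 0 ↦ 1  ≥
x_1 = 1, x_2 = 1/3 ↦ 1  ≥
x_1 = 1, x_2 = 2/3 ↦ 1  ≥
x_1 = 1, x_2 = 1 ↦ 1  ≥
So 14 of the 16 assignments meet the threshold.

14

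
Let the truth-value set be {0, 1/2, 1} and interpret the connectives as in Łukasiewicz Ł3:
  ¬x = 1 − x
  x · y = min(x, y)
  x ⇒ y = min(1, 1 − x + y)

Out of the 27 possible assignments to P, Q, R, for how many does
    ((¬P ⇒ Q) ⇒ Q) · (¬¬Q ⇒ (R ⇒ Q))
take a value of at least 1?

15

value 1: 15 assignments (counts)
value 1/2: 9 assignments
value 0: 3 assignments
So 15 of the 27 assignments meet the threshold.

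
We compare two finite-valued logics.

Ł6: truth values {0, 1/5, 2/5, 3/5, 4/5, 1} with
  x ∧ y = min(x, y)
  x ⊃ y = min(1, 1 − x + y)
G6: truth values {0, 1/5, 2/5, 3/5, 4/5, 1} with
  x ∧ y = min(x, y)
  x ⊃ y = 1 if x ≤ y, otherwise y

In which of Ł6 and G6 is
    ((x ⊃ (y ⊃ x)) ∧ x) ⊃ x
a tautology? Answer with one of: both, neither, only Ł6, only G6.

both

In Ł6: every assignment gives 1 — tautology.
In G6: every assignment gives 1 — tautology.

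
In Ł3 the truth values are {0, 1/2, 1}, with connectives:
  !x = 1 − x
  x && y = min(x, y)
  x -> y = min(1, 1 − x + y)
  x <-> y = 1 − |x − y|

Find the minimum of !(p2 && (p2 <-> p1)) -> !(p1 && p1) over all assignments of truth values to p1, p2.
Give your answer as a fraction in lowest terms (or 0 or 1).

Take p1 = 1, p2 = 0:
p2 <-> p1 = 0 <-> 1 = 0
p2 && (p2 <-> p1) = 0 && 0 = 0
!(p2 && (p2 <-> p1)) = !0 = 1
p1 && p1 = 1 && 1 = 1
!(p1 && p1) = !1 = 0
!(p2 && (p2 <-> p1)) -> !(p1 && p1) = 1 -> 0 = 0
No assignment yields a value below 0, so this is the minimum.

0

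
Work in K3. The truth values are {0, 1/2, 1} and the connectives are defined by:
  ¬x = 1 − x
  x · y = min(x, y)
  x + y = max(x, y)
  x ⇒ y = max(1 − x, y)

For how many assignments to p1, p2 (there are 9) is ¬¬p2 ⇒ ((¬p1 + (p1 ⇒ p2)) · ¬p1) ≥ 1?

p1 = 0, p2 = 0 ↦ 1  ≥
p1 = 0, p2 = 1/2 ↦ 1  ≥
p1 = 0, p2 = 1 ↦ 1  ≥
p1 = 1/2, p2 = 0 ↦ 1  ≥
p1 = 1/2, p2 = 1/2 ↦ 1/2  <
p1 = 1/2, p2 = 1 ↦ 1/2  <
p1 = 1, p2 = 0 ↦ 1  ≥
p1 = 1, p2 = 1/2 ↦ 1/2  <
p1 = 1, p2 = 1 ↦ 0  <
So 5 of the 9 assignments meet the threshold.

5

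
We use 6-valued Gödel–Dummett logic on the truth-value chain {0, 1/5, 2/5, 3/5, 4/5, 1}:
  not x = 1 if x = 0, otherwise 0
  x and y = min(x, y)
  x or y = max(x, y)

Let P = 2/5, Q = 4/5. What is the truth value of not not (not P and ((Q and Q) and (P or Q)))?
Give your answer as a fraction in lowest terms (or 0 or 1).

0

not P = not 2/5 = 0
Q and Q = 4/5 and 4/5 = 4/5
P or Q = 2/5 or 4/5 = 4/5
(Q and Q) and (P or Q) = 4/5 and 4/5 = 4/5
not P and ((Q and Q) and (P or Q)) = 0 and 4/5 = 0
not (not P and ((Q and Q) and (P or Q))) = not 0 = 1
not not (not P and ((Q and Q) and (P or Q))) = not 1 = 0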